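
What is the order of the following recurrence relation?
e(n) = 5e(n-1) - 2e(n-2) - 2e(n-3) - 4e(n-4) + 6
The order is the largest lag k for which e(n-k) appears. Here the deepest term is e(n-4) (the 6 term is non-homogeneous and does not affect the order), so the order is 4.

Order 4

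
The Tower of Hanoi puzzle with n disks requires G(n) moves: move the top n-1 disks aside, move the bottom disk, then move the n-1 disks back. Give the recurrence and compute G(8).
Moving n disks = move the top n-1 disks aside (G(n-1) moves) + move the largest disk (1 move) + move the n-1 disks back on top (G(n-1) moves), so G(n) = 2G(n-1) + 1, with G(1) = 1 (a single disk takes one move).
First terms: 1, 3, 7, 15, 31, 63, … — each is one less than a power of 2. Indeed G(n) + 1 = 2(G(n-1) + 1) with G(1) + 1 = 2, so G(n) + 1 = 2ⁿ and G(n) = 2ⁿ - 1.
Hence G(8) = 2^8 - 1 = 256 - 1 = 255.

G(n) = 2G(n-1) + 1, G(1) = 1; G(8) = 255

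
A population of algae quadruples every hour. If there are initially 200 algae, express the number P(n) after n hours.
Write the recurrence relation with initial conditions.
Each hour multiplies the count by 4, so the count after n hours depends only on the count after n-1 hours: P(n) = 4 × P(n-1). The starting count gives P(0) = 200.
Unrolling n times gives the closed form P(n) = 200 × 4ⁿ.

P(n) = 4 × P(n-1), P(0) = 200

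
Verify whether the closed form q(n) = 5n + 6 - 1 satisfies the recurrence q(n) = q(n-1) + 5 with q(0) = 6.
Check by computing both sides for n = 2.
From the recurrence with q(0) = 6:
  q(0) = 6, q(1) = 11, q(2) = 16
  so the recurrence gives q(2) = 16.
From the proposed closed form q(n) = 5n + 6 - 1:
  q(2) = 15.
The recurrence gives 16 but the closed form gives 15, so the closed form does not satisfy the recurrence.

No, the closed form is incorrect.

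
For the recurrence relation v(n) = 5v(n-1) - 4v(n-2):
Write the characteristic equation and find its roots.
Substitute v(n) = rⁿ and divide through by rⁿ⁻²: r² - 5r + 4 = 0
Factor: (r - 4)(r - 1) = 0, so r = 4, 1.
General solution: v(n) = A·4ⁿ + B·1ⁿ

Characteristic: r² - 5r + 4 = 0, Roots: r = 4, 1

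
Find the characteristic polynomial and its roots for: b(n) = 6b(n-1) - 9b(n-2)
Substitute b(n) = rⁿ and divide through by rⁿ⁻²: r² - 6r + 9 = 0
Factor: (r - 3)² = 0, so r = 3 (double root).
General solution: b(n) = (A + Bn)·3ⁿ

Characteristic: r² - 6r + 9 = 0, Roots: r = 3 (double root)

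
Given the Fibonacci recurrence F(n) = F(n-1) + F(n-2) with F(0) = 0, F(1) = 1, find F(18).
Computing the sequence terms:
0, 1, 1, 2, 3, 5, 8, 13, 21, 34, 55, 89, 144, 233, 377, 610, 987, 1597, 2584

2584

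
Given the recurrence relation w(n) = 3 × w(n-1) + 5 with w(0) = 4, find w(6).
Computing step by step:
w(0) = 4
w(1) = 3 × 4 + 5 = 17
w(2) = 3 × 17 + 5 = 56
w(3) = 3 × 56 + 5 = 173
w(4) = 3 × 173 + 5 = 524
w(5) = 3 × 524 + 5 = 1577
w(6) = 3 × 1577 + 5 = 4736

4736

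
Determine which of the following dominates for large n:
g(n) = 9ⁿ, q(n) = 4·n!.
Comparing growth rates:
Growth-rate hierarchy: log n ≺ any polynomial ≺ any exponential cⁿ (c>1) ≺ n! ≺ nⁿ.
factorial dominates exponential base 9 asymptotically.

q(n) grows faster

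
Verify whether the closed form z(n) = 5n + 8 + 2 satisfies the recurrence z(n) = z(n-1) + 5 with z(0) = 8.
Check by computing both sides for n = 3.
From the recurrence with z(0) = 8:
  z(0) = 8, z(1) = 13, z(2) = 18, z(3) = 23
  so the recurrence gives z(3) = 23.
From the proposed closed form z(n) = 5n + 8 + 2:
  z(3) = 25.
The recurrence gives 23 but the closed form gives 25, so the closed form does not satisfy the recurrence.

No, the closed form is incorrect.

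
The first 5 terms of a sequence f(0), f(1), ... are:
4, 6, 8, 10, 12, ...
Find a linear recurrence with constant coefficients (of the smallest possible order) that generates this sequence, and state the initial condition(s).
Look for the lowest-order linear relation among consecutive terms.
Observation: consecutive differences are constant (= 2).
Check at n=2: 1·6 + 2 = 8. ✓

f(n) = f(n-1) + 2, f(0) = 4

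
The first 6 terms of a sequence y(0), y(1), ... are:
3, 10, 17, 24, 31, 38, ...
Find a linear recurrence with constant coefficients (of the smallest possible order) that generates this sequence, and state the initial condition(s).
Look for the lowest-order linear relation among consecutive terms.
Observation: consecutive differences are constant (= 7).
Check at n=2: 1·10 + 7 = 17. ✓

y(n) = y(n-1) + 7, y(0) = 3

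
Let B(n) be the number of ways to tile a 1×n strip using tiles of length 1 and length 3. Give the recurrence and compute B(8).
Condition on the last tile: it has length 1 (leaving a 1×(n-1) strip) or length 3 (leaving a 1×(n-3) strip), so B(n) = B(n-1) + B(n-3) (order-3 linear recurrence).
For 0 ≤ i < 3 only unit tiles fit, so B(i) = 1.
Iterating the recurrence: B(3) = 2, B(4) = 3, B(5) = 4, B(6) = 6, B(7) = 9, B(8) = 13.

B(n) = B(n-1) + B(n-3), with B(i) = 1 for 0 ≤ i < 3; B(8) = 13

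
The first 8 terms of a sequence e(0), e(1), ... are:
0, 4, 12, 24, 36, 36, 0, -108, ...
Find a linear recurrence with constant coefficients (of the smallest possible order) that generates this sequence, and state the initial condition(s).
Look for the lowest-order linear relation among consecutive terms.
Observation: e(n) - 3·e(n-1) - (-3)·e(n-2) = 0 holds for the shown terms, and no order-1 relation e(n) = α·e(n-1) + β fits.
Check at n=3: 3·12 + (-3)·4 = 24. ✓

e(n) = 3e(n-1) - 3e(n-2), e(0) = 0, e(1) = 4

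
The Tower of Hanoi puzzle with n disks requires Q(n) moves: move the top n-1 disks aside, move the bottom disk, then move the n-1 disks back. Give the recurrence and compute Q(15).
Moving n disks = move the top n-1 disks aside (Q(n-1) moves) + move the largest disk (1 move) + move the n-1 disks back on top (Q(n-1) moves), so Q(n) = 2Q(n-1) + 1, with Q(1) = 1 (a single disk takes one move).
First terms: 1, 3, 7, 15, 31, 63, … — each is one less than a power of 2. Indeed Q(n) + 1 = 2(Q(n-1) + 1) with Q(1) + 1 = 2, so Q(n) + 1 = 2ⁿ and Q(n) = 2ⁿ - 1.
Hence Q(15) = 2^15 - 1 = 32768 - 1 = 32767.

Q(n) = 2Q(n-1) + 1, Q(1) = 1; Q(15) = 32767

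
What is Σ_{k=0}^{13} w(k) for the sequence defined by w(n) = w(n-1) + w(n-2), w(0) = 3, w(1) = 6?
Computing the sequence terms: 3, 6, 9, 15, 24, 39, 63, 102, 165, 267, 432, 699, 1131, 1830
Adding these values together:

4785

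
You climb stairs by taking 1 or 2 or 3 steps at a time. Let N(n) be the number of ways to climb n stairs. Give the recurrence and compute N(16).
Condition on the size of the last step (1 to 3): before it there were n-1, …, n-3 stairs climbed, and these cases are disjoint, so N(n) = N(n-1) + N(n-2) + N(n-3) (order-3 linear recurrence).
Initial conditions by direct count (compositions of i into parts ≤ 3): N(1) = 1; N(2) = 2; N(3) = 4.
Iterating the recurrence: N(4) = 7, N(5) = 13, N(6) = 24, N(7) = 44, N(8) = 81, N(9) = 149, N(10) = 274, N(11) = 504, N(12) = 927, N(13) = 1705, N(14) = 3136, N(15) = 5768, N(16) = 10609.

N(n) = N(n-1) + N(n-2) + N(n-3), N(1) = 1, N(2) = 2, N(3) = 4; N(16) = 10609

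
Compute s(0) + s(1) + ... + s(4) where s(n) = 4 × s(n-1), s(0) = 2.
Computing the sequence terms: 2, 8, 32, 128, 512
Adding these values together:

682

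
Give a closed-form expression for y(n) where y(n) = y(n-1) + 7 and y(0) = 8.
Recurrence: y(n) = y(n-1) + 7, initial: y(0) = 8.
Each step adds 7, so y(n) = y(0) + 7n = 7n + 8.

y(n) = 7n + 8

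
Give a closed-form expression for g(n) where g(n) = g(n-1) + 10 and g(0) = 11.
Recurrence: g(n) = g(n-1) + 10, initial: g(0) = 11.
Each step adds 10, so g(n) = g(0) + 10n = 10n + 11.

g(n) = 10n + 11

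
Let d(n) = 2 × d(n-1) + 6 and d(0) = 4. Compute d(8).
Computing step by step:
d(0) = 4
d(1) = 2 × 4 + 6 = 14
d(2) = 2 × 14 + 6 = 34
d(3) = 2 × 34 + 6 = 74
d(4) = 2 × 74 + 6 = 154
d(5) = 2 × 154 + 6 = 314
d(6) = 2 × 314 + 6 = 634
d(7) = 2 × 634 + 6 = 1274
d(8) = 2 × 1274 + 6 = 2554

2554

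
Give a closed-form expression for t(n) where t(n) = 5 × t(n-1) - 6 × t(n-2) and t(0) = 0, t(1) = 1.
Recurrence: t(n) = 5 × t(n-1) - 6 × t(n-2), initial: t(0) = 0, t(1) = 1.
Characteristic equation: r² - 5r + 6 = 0, which factors as (r - 3)(r - 2) = 0, so r = 3, 2. General solution t(n) = A·3ⁿ + B·2ⁿ. From t(0) = 0: A + B = 0. From t(1) = 1: 3A + 2B = 1. Solving gives A = 1, B = -1.

t(n) = 3ⁿ - 2ⁿ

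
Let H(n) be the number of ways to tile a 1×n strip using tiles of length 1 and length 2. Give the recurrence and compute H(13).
Condition on the last tile: it has length 1 (leaving a 1×(n-1) strip) or length 2 (leaving a 1×(n-2) strip), so H(n) = H(n-1) + H(n-2) (order-2 linear recurrence).
For 0 ≤ i < 2 only unit tiles fit, so H(i) = 1.
Iterating the recurrence: H(2) = 2, H(3) = 3, H(4) = 5, H(5) = 8, H(6) = 13, H(7) = 21, H(8) = 34, H(9) = 55, H(10) = 89, H(11) = 144, H(12) = 233, H(13) = 377.

H(n) = H(n-1) + H(n-2), with H(i) = 1 for 0 ≤ i < 2; H(13) = 377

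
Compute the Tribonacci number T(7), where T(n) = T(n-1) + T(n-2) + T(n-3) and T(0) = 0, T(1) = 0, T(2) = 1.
Computing the sequence terms:
0, 0, 1, 1, 2, 4, 7, 13

13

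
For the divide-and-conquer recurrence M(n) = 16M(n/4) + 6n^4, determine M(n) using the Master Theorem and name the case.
Master Theorem template: M(n) = a·M(n/b) + f(n).
Here: a=16, b=4, f(n)=6n^4
Compute log_b(a) = log_4(16) = 2.
f(n) = 6n^4 = Ω(n^(2+ε)) with ε = 2, and the regularity condition holds (a·f(n/b) = (a/b^4)·f(n) with a/b^4 = 4^-2 < 1). Case 3: M(n) = Θ(f(n)) = Θ(n^4).

Case 3: M(n) = Θ(n^4)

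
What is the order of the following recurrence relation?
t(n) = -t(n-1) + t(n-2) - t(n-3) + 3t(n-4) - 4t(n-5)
The order is the largest lag k for which t(n-k) appears. Here the deepest term is t(n-5), so the order is 5.

Order 5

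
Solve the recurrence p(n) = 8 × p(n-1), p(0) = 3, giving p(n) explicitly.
Recurrence: p(n) = 8 × p(n-1), initial: p(0) = 3.
Each term is 8 times the previous, so this is geometric with ratio 8. After n steps: p(n) = p(0)·8ⁿ = 3·8ⁿ.

p(n) = 3·8ⁿ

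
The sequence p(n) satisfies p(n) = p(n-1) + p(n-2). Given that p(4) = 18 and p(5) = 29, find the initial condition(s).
Work backwards using p(k) = p(k+2) - p(k+1):
p(3) = p(5) - p(4) = 29 - 18 = 11
p(2) = p(4) - p(3) = 18 - 11 = 7
p(1) = p(3) - p(2) = 11 - 7 = 4
p(0) = p(2) - p(1) = 7 - 4 = 3

p(0) = 3, p(1) = 4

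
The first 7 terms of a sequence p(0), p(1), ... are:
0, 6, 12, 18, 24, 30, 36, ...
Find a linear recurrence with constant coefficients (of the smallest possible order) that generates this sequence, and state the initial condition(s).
Look for the lowest-order linear relation among consecutive terms.
Observation: consecutive differences are constant (= 6).
Check at n=2: 1·6 + 6 = 12. ✓

p(n) = p(n-1) + 6, p(0) = 0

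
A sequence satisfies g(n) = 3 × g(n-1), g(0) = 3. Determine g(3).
Computing step by step:
g(0) = 3
g(1) = 3 × 3 = 9
g(2) = 3 × 9 = 27
g(3) = 3 × 27 = 81

81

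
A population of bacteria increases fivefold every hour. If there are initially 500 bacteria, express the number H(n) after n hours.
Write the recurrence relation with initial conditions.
Each hour multiplies the count by 5, so the count after n hours depends only on the count after n-1 hours: H(n) = 5 × H(n-1). The starting count gives H(0) = 500.
Unrolling n times gives the closed form H(n) = 500 × 5ⁿ.

H(n) = 5 × H(n-1), H(0) = 500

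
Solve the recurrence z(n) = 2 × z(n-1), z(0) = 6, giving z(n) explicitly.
Recurrence: z(n) = 2 × z(n-1), initial: z(0) = 6.
Each term is 2 times the previous, so this is geometric with ratio 2. After n steps: z(n) = z(0)·2ⁿ = 6·2ⁿ.

z(n) = 6·2ⁿ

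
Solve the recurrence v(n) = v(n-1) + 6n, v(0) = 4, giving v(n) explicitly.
Recurrence: v(n) = v(n-1) + 6n, initial: v(0) = 4.
Telescoping: v(n) = v(0) + 6·Σᵢ₌₁ⁿ i = 4 + 6·n(n+1)/2.

v(n) = 6·n(n+1)/2 + 4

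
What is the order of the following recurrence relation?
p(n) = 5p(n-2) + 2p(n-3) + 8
The order is the largest lag k for which p(n-k) appears. Here the deepest term is p(n-3) (the 8 term is non-homogeneous and does not affect the order), so the order is 3.

Order 3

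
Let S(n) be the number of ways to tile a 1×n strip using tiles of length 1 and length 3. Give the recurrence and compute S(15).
Condition on the last tile: it has length 1 (leaving a 1×(n-1) strip) or length 3 (leaving a 1×(n-3) strip), so S(n) = S(n-1) + S(n-3) (order-3 linear recurrence).
For 0 ≤ i < 3 only unit tiles fit, so S(i) = 1.
Iterating the recurrence: S(3) = 2, S(4) = 3, S(5) = 4, S(6) = 6, S(7) = 9, S(8) = 13, S(9) = 19, S(10) = 28, S(11) = 41, S(12) = 60, S(13) = 88, S(14) = 129, S(15) = 189.

S(n) = S(n-1) + S(n-3), with S(i) = 1 for 0 ≤ i < 3; S(15) = 189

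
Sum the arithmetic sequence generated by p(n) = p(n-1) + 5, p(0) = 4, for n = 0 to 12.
Computing the sequence terms: 4, 9, 14, 19, 24, 29, 34, 39, 44, 49, 54, 59, 64
Adding these values together:

442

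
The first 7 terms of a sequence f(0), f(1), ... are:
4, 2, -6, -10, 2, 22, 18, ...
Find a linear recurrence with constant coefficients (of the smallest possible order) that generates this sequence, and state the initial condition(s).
Look for the lowest-order linear relation among consecutive terms.
Observation: f(n) - 1·f(n-1) - (-2)·f(n-2) = 0 holds for the shown terms, and no order-1 relation f(n) = α·f(n-1) + β fits.
Check at n=3: 1·-6 + (-2)·2 = -10. ✓

f(n) = f(n-1) - 2f(n-2), f(0) = 4, f(1) = 2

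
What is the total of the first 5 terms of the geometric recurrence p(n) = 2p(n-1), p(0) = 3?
Computing the sequence terms: 3, 6, 12, 24, 48
Adding these values together:

93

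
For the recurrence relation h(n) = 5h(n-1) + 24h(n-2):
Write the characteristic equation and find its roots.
Substitute h(n) = rⁿ and divide through by rⁿ⁻²: r² - 5r - 24 = 0
Factor: (r + 3)(r - 8) = 0, so r = -3, 8.
General solution: h(n) = A·(-3)ⁿ + B·8ⁿ

Characteristic: r² - 5r - 24 = 0, Roots: r = -3, 8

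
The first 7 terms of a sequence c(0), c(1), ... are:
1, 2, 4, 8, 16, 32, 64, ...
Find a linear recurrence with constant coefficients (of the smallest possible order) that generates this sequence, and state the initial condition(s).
Look for the lowest-order linear relation among consecutive terms.
Observation: each term is 2× the previous.
Check at n=2: 2·2 = 4. ✓

c(n) = 2 × c(n-1), c(0) = 1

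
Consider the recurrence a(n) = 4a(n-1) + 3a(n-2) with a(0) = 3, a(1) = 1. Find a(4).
Computing the sequence terms:
3, 1, 13, 55, 259

259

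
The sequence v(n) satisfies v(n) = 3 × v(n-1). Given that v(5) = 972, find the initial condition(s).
In general v(n) = 3ⁿ · v(0). At n = 5: v(0) = v(5) / 3^5 = 972 / 243 = 4.

v(0) = 4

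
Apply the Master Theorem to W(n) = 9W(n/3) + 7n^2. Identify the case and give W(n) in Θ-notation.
Master Theorem template: W(n) = a·W(n/b) + f(n).
Here: a=9, b=3, f(n)=7n^2
Compute log_b(a) = log_3(9) = 2.
f(n) = 7n^2 = Θ(n^2). Case 2: W(n) = Θ(n^2 log n).

Case 2: W(n) = Θ(n^2 log n)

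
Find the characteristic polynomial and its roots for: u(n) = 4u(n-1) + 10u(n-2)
Substitute u(n) = rⁿ and divide through by rⁿ⁻²: r² - 4r - 10 = 0
Discriminant: 4² + 4·10 = 56, not a perfect square, so by the quadratic formula r = (4 ± √56)/2.
General solution: u(n) = A·r₁ⁿ + B·r₂ⁿ where r₁,r₂ = (4 ± √56)/2

Characteristic: r² - 4r - 10 = 0, Roots: r = (4 ± √56)/2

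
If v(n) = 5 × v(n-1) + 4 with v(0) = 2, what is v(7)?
Computing step by step:
v(0) = 2
v(1) = 5 × 2 + 4 = 14
v(2) = 5 × 14 + 4 = 74
v(3) = 5 × 74 + 4 = 374
v(4) = 5 × 374 + 4 = 1874
v(5) = 5 × 1874 + 4 = 9374
v(6) = 5 × 9374 + 4 = 46874
v(7) = 5 × 46874 + 4 = 234374

234374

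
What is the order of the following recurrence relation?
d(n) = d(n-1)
The order is the largest lag k for which d(n-k) appears. Here the deepest term is d(n-1), so the order is 1.

Order 1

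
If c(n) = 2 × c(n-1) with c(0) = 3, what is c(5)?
Computing step by step:
c(0) = 3
c(1) = 2 × 3 = 6
c(2) = 2 × 6 = 12
c(3) = 2 × 12 = 24
c(4) = 2 × 24 = 48
c(5) = 2 × 48 = 96

96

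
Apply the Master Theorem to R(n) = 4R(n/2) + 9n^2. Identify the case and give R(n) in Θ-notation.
Master Theorem template: R(n) = a·R(n/b) + f(n).
Here: a=4, b=2, f(n)=9n^2
Compute log_b(a) = log_2(4) = 2.
f(n) = 9n^2 = Θ(n^2). Case 2: R(n) = Θ(n^2 log n).

Case 2: R(n) = Θ(n^2 log n)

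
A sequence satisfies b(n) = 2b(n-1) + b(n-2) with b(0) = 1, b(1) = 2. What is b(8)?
Computing the sequence terms:
1, 2, 5, 12, 29, 70, 169, 408, 985

985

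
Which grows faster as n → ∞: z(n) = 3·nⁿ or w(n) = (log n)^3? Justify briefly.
Comparing growth rates:
Growth-rate hierarchy: log n ≺ any polynomial ≺ any exponential cⁿ (c>1) ≺ n! ≺ nⁿ.
super-exponential nⁿ dominates polylogarithmic (log n)^3 asymptotically.

z(n) grows faster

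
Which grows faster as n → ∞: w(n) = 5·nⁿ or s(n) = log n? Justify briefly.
Comparing growth rates:
Growth-rate hierarchy: log n ≺ any polynomial ≺ any exponential cⁿ (c>1) ≺ n! ≺ nⁿ.
super-exponential nⁿ dominates logarithmic asymptotically.

w(n) grows faster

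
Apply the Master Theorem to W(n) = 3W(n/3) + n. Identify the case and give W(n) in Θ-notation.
Master Theorem template: W(n) = a·W(n/b) + f(n).
Here: a=3, b=3, f(n)=n
Compute log_b(a) = log_3(3) = 1.
f(n) = n = Θ(n). Case 2: W(n) = Θ(n log n).

Case 2: W(n) = Θ(n log n)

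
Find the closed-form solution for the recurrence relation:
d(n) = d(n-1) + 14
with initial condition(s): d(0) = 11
Recurrence: d(n) = d(n-1) + 14, initial: d(0) = 11.
Each step adds 14, so d(n) = d(0) + 14n = 14n + 11.

d(n) = 14n + 11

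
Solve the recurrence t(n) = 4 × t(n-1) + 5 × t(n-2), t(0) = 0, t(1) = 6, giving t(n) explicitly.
Recurrence: t(n) = 4 × t(n-1) + 5 × t(n-2), initial: t(0) = 0, t(1) = 6.
Characteristic equation: r² - 4r - 5 = 0, which factors as (r - 5)(r + 1) = 0, so r = 5, -1. General solution t(n) = A·5ⁿ + B·(-1)ⁿ. From t(0) = 0: A + B = 0. From t(1) = 6: 5A - 1B = 6. Solving gives A = 1, B = -1.

t(n) = 5ⁿ - (-1)ⁿ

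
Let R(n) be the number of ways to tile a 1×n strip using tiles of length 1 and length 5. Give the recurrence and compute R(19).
Condition on the last tile: it has length 1 (leaving a 1×(n-1) strip) or length 5 (leaving a 1×(n-5) strip), so R(n) = R(n-1) + R(n-5) (order-5 linear recurrence).
For 0 ≤ i < 5 only unit tiles fit, so R(i) = 1.
Iterating the recurrence: R(5) = 2, R(6) = 3, R(7) = 4, R(8) = 5, R(9) = 6, R(10) = 8, R(11) = 11, R(12) = 15, R(13) = 20, R(14) = 26, R(15) = 34, R(16) = 45, R(17) = 60, R(18) = 80, R(19) = 106.

R(n) = R(n-1) + R(n-5), with R(i) = 1 for 0 ≤ i < 5; R(19) = 106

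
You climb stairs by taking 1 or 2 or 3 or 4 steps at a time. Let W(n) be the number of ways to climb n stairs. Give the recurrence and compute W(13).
Condition on the size of the last step (1 to 4): before it there were n-1, …, n-4 stairs climbed, and these cases are disjoint, so W(n) = W(n-1) + W(n-2) + W(n-3) + W(n-4) (order-4 linear recurrence).
Initial conditions by direct count (compositions of i into parts ≤ 4): W(1) = 1; W(2) = 2; W(3) = 4; W(4) = 8.
Iterating the recurrence: W(5) = 15, W(6) = 29, W(7) = 56, W(8) = 108, W(9) = 208, W(10) = 401, W(11) = 773, W(12) = 1490, W(13) = 2872.

W(n) = W(n-1) + W(n-2) + W(n-3) + W(n-4), W(1) = 1, W(2) = 2, W(3) = 4, W(4) = 8; W(13) = 2872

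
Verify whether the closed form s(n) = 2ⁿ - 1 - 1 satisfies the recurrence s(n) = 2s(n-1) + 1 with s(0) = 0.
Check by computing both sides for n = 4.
From the recurrence with s(0) = 0:
  s(0) = 0, s(1) = 1, s(2) = 3, s(3) = 7, s(4) = 15
  so the recurrence gives s(4) = 15.
From the proposed closed form s(n) = 2ⁿ - 1 - 1:
  s(4) = 14.
The recurrence gives 15 but the closed form gives 14, so the closed form does not satisfy the recurrence.

No, the closed form is incorrect.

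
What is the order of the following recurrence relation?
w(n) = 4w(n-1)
The order is the largest lag k for which w(n-k) appears. Here the deepest term is w(n-1), so the order is 1.

Order 1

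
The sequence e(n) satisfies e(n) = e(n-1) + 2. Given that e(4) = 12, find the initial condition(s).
e(4) = e(0) + 4·2, so e(0) = 12 - 8 = 4.

e(0) = 4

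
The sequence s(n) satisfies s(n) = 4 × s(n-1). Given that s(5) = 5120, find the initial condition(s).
In general s(n) = 4ⁿ · s(0). At n = 5: s(0) = s(5) / 4^5 = 5120 / 1024 = 5.

s(0) = 5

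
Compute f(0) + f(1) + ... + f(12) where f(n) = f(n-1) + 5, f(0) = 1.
Computing the sequence terms: 1, 6, 11, 16, 21, 26, 31, 36, 41, 46, 51, 56, 61
Adding these values together:

403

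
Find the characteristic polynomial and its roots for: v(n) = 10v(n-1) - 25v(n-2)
Substitute v(n) = rⁿ and divide through by rⁿ⁻²: r² - 10r + 25 = 0
Factor: (r - 5)² = 0, so r = 5 (double root).
General solution: v(n) = (A + Bn)·5ⁿ

Characteristic: r² - 10r + 25 = 0, Roots: r = 5 (double root)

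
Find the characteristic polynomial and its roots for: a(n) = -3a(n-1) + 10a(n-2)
Substitute a(n) = rⁿ and divide through by rⁿ⁻²: r² + 3r - 10 = 0
Factor: (r - 2)(r + 5) = 0, so r = 2, -5.
General solution: a(n) = A·2ⁿ + B·(-5)ⁿ

Characteristic: r² + 3r - 10 = 0, Roots: r = 2, -5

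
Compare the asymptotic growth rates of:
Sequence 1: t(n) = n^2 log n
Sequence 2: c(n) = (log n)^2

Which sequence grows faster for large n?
Comparing growth rates:
Growth-rate hierarchy: log n ≺ any polynomial ≺ any exponential cⁿ (c>1) ≺ n! ≺ nⁿ.
polynomial degree 2 (with log factor) dominates polylogarithmic (log n)^2 asymptotically.

t(n) grows faster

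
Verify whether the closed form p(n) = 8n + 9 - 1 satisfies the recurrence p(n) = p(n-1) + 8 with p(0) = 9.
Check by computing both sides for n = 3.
From the recurrence with p(0) = 9:
  p(0) = 9, p(1) = 17, p(2) = 25, p(3) = 33
  so the recurrence gives p(3) = 33.
From the proposed closed form p(n) = 8n + 9 - 1:
  p(3) = 32.
The recurrence gives 33 but the closed form gives 32, so the closed form does not satisfy the recurrence.

No, the closed form is incorrect.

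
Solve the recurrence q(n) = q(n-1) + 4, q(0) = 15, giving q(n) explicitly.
Recurrence: q(n) = q(n-1) + 4, initial: q(0) = 15.
Each step adds 4, so q(n) = q(0) + 4n = 4n + 15.

q(n) = 4n + 15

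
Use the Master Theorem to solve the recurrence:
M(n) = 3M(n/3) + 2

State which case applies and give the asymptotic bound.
Master Theorem template: M(n) = a·M(n/b) + f(n).
Here: a=3, b=3, f(n)=2
Compute log_b(a) = log_3(3) = 1.
f(n) = 2 = O(n^(1-ε)) with ε = 1. Case 1: M(n) = Θ(n^log_b(a)) = Θ(n).

Case 1: M(n) = Θ(n)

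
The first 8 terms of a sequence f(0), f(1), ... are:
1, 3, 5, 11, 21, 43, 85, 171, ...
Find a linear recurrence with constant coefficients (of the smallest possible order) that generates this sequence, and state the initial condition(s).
Look for the lowest-order linear relation among consecutive terms.
Observation: f(n) - 1·f(n-1) - (2)·f(n-2) = 0 holds for the shown terms, and no order-1 relation f(n) = α·f(n-1) + β fits.
Check at n=3: 1·5 + (2)·3 = 11. ✓

f(n) = f(n-1) + 2f(n-2), f(0) = 1, f(1) = 3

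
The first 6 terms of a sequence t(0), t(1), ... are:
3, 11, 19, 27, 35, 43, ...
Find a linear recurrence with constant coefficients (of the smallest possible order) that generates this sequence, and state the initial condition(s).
Look for the lowest-order linear relation among consecutive terms.
Observation: consecutive differences are constant (= 8).
Check at n=2: 1·11 + 8 = 19. ✓

t(n) = t(n-1) + 8, t(0) = 3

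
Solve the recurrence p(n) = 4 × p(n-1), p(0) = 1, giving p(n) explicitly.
Recurrence: p(n) = 4 × p(n-1), initial: p(0) = 1.
Each term is 4 times the previous, so this is geometric with ratio 4. After n steps: p(n) = p(0)·4ⁿ = 4ⁿ.

p(n) = 4ⁿ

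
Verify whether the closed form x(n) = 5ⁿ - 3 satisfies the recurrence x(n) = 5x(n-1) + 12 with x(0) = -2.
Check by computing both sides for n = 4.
From the recurrence with x(0) = -2:
  x(0) = -2, x(1) = 2, x(2) = 22, x(3) = 122, x(4) = 622
  so the recurrence gives x(4) = 622.
From the proposed closed form x(n) = 5ⁿ - 3:
  x(4) = 622.
Both sides give 622 at n = 4, and the initial condition(s) match, so the closed form is consistent.

Yes, the closed form is correct.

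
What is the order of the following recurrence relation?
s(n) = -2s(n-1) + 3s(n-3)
The order is the largest lag k for which s(n-k) appears. Here the deepest term is s(n-3), so the order is 3.

Order 3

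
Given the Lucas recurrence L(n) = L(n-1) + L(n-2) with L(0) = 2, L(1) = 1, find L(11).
Computing the sequence terms:
2, 1, 3, 4, 7, 11, 18, 29, 47, 76, 123, 199

199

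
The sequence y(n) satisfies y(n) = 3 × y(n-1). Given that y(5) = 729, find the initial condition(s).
In general y(n) = 3ⁿ · y(0). At n = 5: y(0) = y(5) / 3^5 = 729 / 243 = 3.

y(0) = 3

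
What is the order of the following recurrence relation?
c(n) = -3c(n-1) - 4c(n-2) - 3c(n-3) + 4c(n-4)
The order is the largest lag k for which c(n-k) appears. Here the deepest term is c(n-4), so the order is 4.

Order 4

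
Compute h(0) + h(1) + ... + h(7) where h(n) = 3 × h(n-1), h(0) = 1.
Computing the sequence terms: 1, 3, 9, 27, 81, 243, 729, 2187
Adding these values together:

3280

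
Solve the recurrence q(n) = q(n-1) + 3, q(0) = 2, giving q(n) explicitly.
Recurrence: q(n) = q(n-1) + 3, initial: q(0) = 2.
Each step adds 3, so q(n) = q(0) + 3n = 3n + 2.

q(n) = 3n + 2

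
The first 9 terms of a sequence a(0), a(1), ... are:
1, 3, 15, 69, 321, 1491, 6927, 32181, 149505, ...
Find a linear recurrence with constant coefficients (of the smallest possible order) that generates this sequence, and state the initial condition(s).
Look for the lowest-order linear relation among consecutive terms.
Observation: a(n) - 4·a(n-1) - (3)·a(n-2) = 0 holds for the shown terms, and no order-1 relation a(n) = α·a(n-1) + β fits.
Check at n=3: 4·15 + (3)·3 = 69. ✓

a(n) = 4a(n-1) + 3a(n-2), a(0) = 1, a(1) = 3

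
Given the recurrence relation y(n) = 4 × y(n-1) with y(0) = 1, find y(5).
Computing step by step:
y(0) = 1
y(1) = 4 × 1 = 4
y(2) = 4 × 4 = 16
y(3) = 4 × 16 = 64
y(4) = 4 × 64 = 256
y(5) = 4 × 256 = 1024

1024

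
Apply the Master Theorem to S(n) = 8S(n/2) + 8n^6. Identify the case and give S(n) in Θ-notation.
Master Theorem template: S(n) = a·S(n/b) + f(n).
Here: a=8, b=2, f(n)=8n^6
Compute log_b(a) = log_2(8) = 3.
f(n) = 8n^6 = Ω(n^(3+ε)) with ε = 3, and the regularity condition holds (a·f(n/b) = (a/b^6)·f(n) with a/b^6 = 2^-3 < 1). Case 3: S(n) = Θ(f(n)) = Θ(n^6).

Case 3: S(n) = Θ(n^6)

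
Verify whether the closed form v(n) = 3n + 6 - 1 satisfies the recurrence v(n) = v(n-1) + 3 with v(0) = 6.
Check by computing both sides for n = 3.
From the recurrence with v(0) = 6:
  v(0) = 6, v(1) = 9, v(2) = 12, v(3) = 15
  so the recurrence gives v(3) = 15.
From the proposed closed form v(n) = 3n + 6 - 1:
  v(3) = 14.
The recurrence gives 15 but the closed form gives 14, so the closed form does not satisfy the recurrence.

No, the closed form is incorrect.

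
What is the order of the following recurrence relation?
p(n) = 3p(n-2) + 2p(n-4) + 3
The order is the largest lag k for which p(n-k) appears. Here the deepest term is p(n-4) (the 3 term is non-homogeneous and does not affect the order), so the order is 4.

Order 4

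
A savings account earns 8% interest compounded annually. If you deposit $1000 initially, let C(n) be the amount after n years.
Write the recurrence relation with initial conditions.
Each year the balance grows by 8%, i.e. is multiplied by 1 + 8/100 = 1.08, so C(n) = 1.08 × C(n-1). The initial deposit gives C(0) = 1000.
Unrolling gives the closed form C(n) = 1000 × (1.08)ⁿ.

C(n) = 1.08 × C(n-1), C(0) = 1000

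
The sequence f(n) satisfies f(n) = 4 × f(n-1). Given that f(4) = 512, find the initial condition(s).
In general f(n) = 4ⁿ · f(0). At n = 4: f(0) = f(4) / 4^4 = 512 / 256 = 2.

f(0) = 2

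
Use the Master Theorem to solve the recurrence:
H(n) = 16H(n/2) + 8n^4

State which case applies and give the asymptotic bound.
Master Theorem template: H(n) = a·H(n/b) + f(n).
Here: a=16, b=2, f(n)=8n^4
Compute log_b(a) = log_2(16) = 4.
f(n) = 8n^4 = Θ(n^4). Case 2: H(n) = Θ(n^4 log n).

Case 2: H(n) = Θ(n^4 log n)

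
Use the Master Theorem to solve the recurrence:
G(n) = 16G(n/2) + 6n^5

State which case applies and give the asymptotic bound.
Master Theorem template: G(n) = a·G(n/b) + f(n).
Here: a=16, b=2, f(n)=6n^5
Compute log_b(a) = log_2(16) = 4.
f(n) = 6n^5 = Ω(n^(4+ε)) with ε = 1, and the regularity condition holds (a·f(n/b) = (a/b^5)·f(n) with a/b^5 = 2^-1 < 1). Case 3: G(n) = Θ(f(n)) = Θ(n^5).

Case 3: G(n) = Θ(n^5)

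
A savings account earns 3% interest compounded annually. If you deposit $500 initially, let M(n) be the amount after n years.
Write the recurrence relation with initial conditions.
Each year the balance grows by 3%, i.e. is multiplied by 1 + 3/100 = 1.03, so M(n) = 1.03 × M(n-1). The initial deposit gives M(0) = 500.
Unrolling gives the closed form M(n) = 500 × (1.03)ⁿ.

M(n) = 1.03 × M(n-1), M(0) = 500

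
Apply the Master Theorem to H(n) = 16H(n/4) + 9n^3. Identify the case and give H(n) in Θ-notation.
Master Theorem template: H(n) = a·H(n/b) + f(n).
Here: a=16, b=4, f(n)=9n^3
Compute log_b(a) = log_4(16) = 2.
f(n) = 9n^3 = Ω(n^(2+ε)) with ε = 1, and the regularity condition holds (a·f(n/b) = (a/b^3)·f(n) with a/b^3 = 4^-1 < 1). Case 3: H(n) = Θ(f(n)) = Θ(n^3).

Case 3: H(n) = Θ(n^3)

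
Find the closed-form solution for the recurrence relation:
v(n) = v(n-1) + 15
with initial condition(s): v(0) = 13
Recurrence: v(n) = v(n-1) + 15, initial: v(0) = 13.
Each step adds 15, so v(n) = v(0) + 15n = 15n + 13.

v(n) = 15n + 13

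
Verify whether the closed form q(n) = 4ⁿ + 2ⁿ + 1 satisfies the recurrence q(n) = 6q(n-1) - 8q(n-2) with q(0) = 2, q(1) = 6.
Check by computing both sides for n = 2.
From the recurrence with q(0) = 2, q(1) = 6:
  q(0) = 2, q(1) = 6, q(2) = 20
  so the recurrence gives q(2) = 20.
From the proposed closed form q(n) = 4ⁿ + 2ⁿ + 1:
  q(2) = 21.
The recurrence gives 20 but the closed form gives 21, so the closed form does not satisfy the recurrence.

No, the closed form is incorrect.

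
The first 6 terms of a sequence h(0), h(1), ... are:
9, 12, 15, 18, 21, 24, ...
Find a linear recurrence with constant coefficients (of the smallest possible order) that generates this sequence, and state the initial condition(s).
Look for the lowest-order linear relation among consecutive terms.
Observation: consecutive differences are constant (= 3).
Check at n=2: 1·12 + 3 = 15. ✓

h(n) = h(n-1) + 3, h(0) = 9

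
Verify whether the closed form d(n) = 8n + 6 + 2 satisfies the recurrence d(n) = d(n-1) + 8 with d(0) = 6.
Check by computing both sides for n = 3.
From the recurrence with d(0) = 6:
  d(0) = 6, d(1) = 14, d(2) = 22, d(3) = 30
  so the recurrence gives d(3) = 30.
From the proposed closed form d(n) = 8n + 6 + 2:
  d(3) = 32.
The recurrence gives 30 but the closed form gives 32, so the closed form does not satisfy the recurrence.

No, the closed form is incorrect.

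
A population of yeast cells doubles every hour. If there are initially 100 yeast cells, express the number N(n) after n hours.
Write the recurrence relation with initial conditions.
Each hour multiplies the count by 2, so the count after n hours depends only on the count after n-1 hours: N(n) = 2 × N(n-1). The starting count gives N(0) = 100.
Unrolling n times gives the closed form N(n) = 100 × 2ⁿ.

N(n) = 2 × N(n-1), N(0) = 100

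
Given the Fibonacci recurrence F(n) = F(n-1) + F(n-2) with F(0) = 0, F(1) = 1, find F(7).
Computing the sequence terms:
0, 1, 1, 2, 3, 5, 8, 13

13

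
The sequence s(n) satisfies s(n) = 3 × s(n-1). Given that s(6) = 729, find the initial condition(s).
In general s(n) = 3ⁿ · s(0). At n = 6: s(0) = s(6) / 3^6 = 729 / 729 = 1.

s(0) = 1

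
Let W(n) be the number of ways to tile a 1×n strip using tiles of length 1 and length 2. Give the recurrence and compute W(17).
Condition on the last tile: it has length 1 (leaving a 1×(n-1) strip) or length 2 (leaving a 1×(n-2) strip), so W(n) = W(n-1) + W(n-2) (order-2 linear recurrence).
For 0 ≤ i < 2 only unit tiles fit, so W(i) = 1.
Iterating the recurrence: W(2) = 2, W(3) = 3, W(4) = 5, W(5) = 8, W(6) = 13, W(7) = 21, W(8) = 34, W(9) = 55, W(10) = 89, W(11) = 144, W(12) = 233, W(13) = 377, W(14) = 610, W(15) = 987, W(16) = 1597, W(17) = 2584.

W(n) = W(n-1) + W(n-2), with W(i) = 1 for 0 ≤ i < 2; W(17) = 2584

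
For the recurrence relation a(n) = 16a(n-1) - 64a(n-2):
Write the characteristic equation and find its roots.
Substitute a(n) = rⁿ and divide through by rⁿ⁻²: r² - 16r + 64 = 0
Factor: (r - 8)² = 0, so r = 8 (double root).
General solution: a(n) = (A + Bn)·8ⁿ

Characteristic: r² - 16r + 64 = 0, Roots: r = 8 (double root)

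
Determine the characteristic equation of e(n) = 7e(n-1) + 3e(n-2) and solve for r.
Substitute e(n) = rⁿ and divide through by rⁿ⁻²: r² - 7r - 3 = 0
Discriminant: 7² + 4·3 = 61, not a perfect square, so by the quadratic formula r = (7 ± √61)/2.
General solution: e(n) = A·r₁ⁿ + B·r₂ⁿ where r₁,r₂ = (7 ± √61)/2

Characteristic: r² - 7r - 3 = 0, Roots: r = (7 ± √61)/2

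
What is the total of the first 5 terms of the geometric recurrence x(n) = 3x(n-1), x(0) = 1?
Computing the sequence terms: 1, 3, 9, 27, 81
Adding these values together:

121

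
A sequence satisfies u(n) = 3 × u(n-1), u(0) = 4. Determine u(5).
Computing step by step:
u(0) = 4
u(1) = 3 × 4 = 12
u(2) = 3 × 12 = 36
u(3) = 3 × 36 = 108
u(4) = 3 × 108 = 324
u(5) = 3 × 324 = 972

972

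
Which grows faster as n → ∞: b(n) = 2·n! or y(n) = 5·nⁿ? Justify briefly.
Comparing growth rates:
Growth-rate hierarchy: log n ≺ any polynomial ≺ any exponential cⁿ (c>1) ≺ n! ≺ nⁿ.
super-exponential nⁿ dominates factorial asymptotically.

y(n) grows faster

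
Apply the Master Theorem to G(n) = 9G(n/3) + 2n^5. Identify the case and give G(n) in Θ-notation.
Master Theorem template: G(n) = a·G(n/b) + f(n).
Here: a=9, b=3, f(n)=2n^5
Compute log_b(a) = log_3(9) = 2.
f(n) = 2n^5 = Ω(n^(2+ε)) with ε = 3, and the regularity condition holds (a·f(n/b) = (a/b^5)·f(n) with a/b^5 = 3^-3 < 1). Case 3: G(n) = Θ(f(n)) = Θ(n^5).

Case 3: G(n) = Θ(n^5)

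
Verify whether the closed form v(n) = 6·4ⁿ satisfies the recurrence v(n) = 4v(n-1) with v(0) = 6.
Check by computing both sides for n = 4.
From the recurrence with v(0) = 6:
  v(0) = 6, v(1) = 24, v(2) = 96, v(3) = 384, v(4) = 1536
  so the recurrence gives v(4) = 1536.
From the proposed closed form v(n) = 6·4ⁿ:
  v(4) = 1536.
Both sides give 1536 at n = 4, and the initial condition(s) match, so the closed form is consistent.

Yes, the closed form is correct.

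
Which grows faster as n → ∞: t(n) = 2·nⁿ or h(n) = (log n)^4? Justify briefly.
Comparing growth rates:
Growth-rate hierarchy: log n ≺ any polynomial ≺ any exponential cⁿ (c>1) ≺ n! ≺ nⁿ.
super-exponential nⁿ dominates polylogarithmic (log n)^4 asymptotically.

t(n) grows faster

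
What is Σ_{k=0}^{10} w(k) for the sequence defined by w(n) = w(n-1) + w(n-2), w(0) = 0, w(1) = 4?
Computing the sequence terms: 0, 4, 4, 8, 12, 20, 32, 52, 84, 136, 220
Adding these values together:

572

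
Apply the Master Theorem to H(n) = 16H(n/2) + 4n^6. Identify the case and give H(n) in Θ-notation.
Master Theorem template: H(n) = a·H(n/b) + f(n).
Here: a=16, b=2, f(n)=4n^6
Compute log_b(a) = log_2(16) = 4.
f(n) = 4n^6 = Ω(n^(4+ε)) with ε = 2, and the regularity condition holds (a·f(n/b) = (a/b^6)·f(n) with a/b^6 = 2^-2 < 1). Case 3: H(n) = Θ(f(n)) = Θ(n^6).

Case 3: H(n) = Θ(n^6)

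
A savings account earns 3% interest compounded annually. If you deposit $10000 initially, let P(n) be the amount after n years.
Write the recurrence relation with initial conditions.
Each year the balance grows by 3%, i.e. is multiplied by 1 + 3/100 = 1.03, so P(n) = 1.03 × P(n-1). The initial deposit gives P(0) = 10000.
Unrolling gives the closed form P(n) = 10000 × (1.03)ⁿ.

P(n) = 1.03 × P(n-1), P(0) = 10000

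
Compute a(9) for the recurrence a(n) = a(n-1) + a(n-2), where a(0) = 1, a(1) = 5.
Computing the sequence terms:
1, 5, 6, 11, 17, 28, 45, 73, 118, 191

191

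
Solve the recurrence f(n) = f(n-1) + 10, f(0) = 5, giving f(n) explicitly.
Recurrence: f(n) = f(n-1) + 10, initial: f(0) = 5.
Each step adds 10, so f(n) = f(0) + 10n = 10n + 5.

f(n) = 10n + 5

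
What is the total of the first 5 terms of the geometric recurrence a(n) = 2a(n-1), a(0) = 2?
Computing the sequence terms: 2, 4, 8, 16, 32
Adding these values together:

62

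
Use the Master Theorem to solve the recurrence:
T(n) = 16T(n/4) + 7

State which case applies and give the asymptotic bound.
Master Theorem template: T(n) = a·T(n/b) + f(n).
Here: a=16, b=4, f(n)=7
Compute log_b(a) = log_4(16) = 2.
f(n) = 7 = O(n^(2-ε)) with ε = 2. Case 1: T(n) = Θ(n^log_b(a)) = Θ(n^2).

Case 1: T(n) = Θ(n^2)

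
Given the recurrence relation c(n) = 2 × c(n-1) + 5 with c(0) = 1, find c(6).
Computing step by step:
c(0) = 1
c(1) = 2 × 1 + 5 = 7
c(2) = 2 × 7 + 5 = 19
c(3) = 2 × 19 + 5 = 43
c(4) = 2 × 43 + 5 = 91
c(5) = 2 × 91 + 5 = 187
c(6) = 2 × 187 + 5 = 379

379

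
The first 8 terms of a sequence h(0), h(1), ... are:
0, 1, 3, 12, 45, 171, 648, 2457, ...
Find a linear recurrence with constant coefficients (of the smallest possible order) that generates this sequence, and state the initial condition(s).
Look for the lowest-order linear relation among consecutive terms.
Observation: h(n) - 3·h(n-1) - (3)·h(n-2) = 0 holds for the shown terms, and no order-1 relation h(n) = α·h(n-1) + β fits.
Check at n=3: 3·3 + (3)·1 = 12. ✓

h(n) = 3h(n-1) + 3h(n-2), h(0) = 0, h(1) = 1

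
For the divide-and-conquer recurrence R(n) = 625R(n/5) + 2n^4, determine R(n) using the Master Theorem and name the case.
Master Theorem template: R(n) = a·R(n/b) + f(n).
Here: a=625, b=5, f(n)=2n^4
Compute log_b(a) = log_5(625) = 4.
f(n) = 2n^4 = Θ(n^4). Case 2: R(n) = Θ(n^4 log n).

Case 2: R(n) = Θ(n^4 log n)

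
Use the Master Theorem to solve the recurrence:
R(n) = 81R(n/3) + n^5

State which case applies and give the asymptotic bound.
Master Theorem template: R(n) = a·R(n/b) + f(n).
Here: a=81, b=3, f(n)=n^5
Compute log_b(a) = log_3(81) = 4.
f(n) = n^5 = Ω(n^(4+ε)) with ε = 1, and the regularity condition holds (a·f(n/b) = (a/b^5)·f(n) with a/b^5 = 3^-1 < 1). Case 3: R(n) = Θ(f(n)) = Θ(n^5).

Case 3: R(n) = Θ(n^5)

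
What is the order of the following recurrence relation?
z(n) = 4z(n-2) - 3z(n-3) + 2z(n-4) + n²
The order is the largest lag k for which z(n-k) appears. Here the deepest term is z(n-4) (the n² term is non-homogeneous and does not affect the order), so the order is 4.

Order 4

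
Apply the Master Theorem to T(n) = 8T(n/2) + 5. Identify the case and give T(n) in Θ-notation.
Master Theorem template: T(n) = a·T(n/b) + f(n).
Here: a=8, b=2, f(n)=5
Compute log_b(a) = log_2(8) = 3.
f(n) = 5 = O(n^(3-ε)) with ε = 3. Case 1: T(n) = Θ(n^log_b(a)) = Θ(n^3).

Case 1: T(n) = Θ(n^3)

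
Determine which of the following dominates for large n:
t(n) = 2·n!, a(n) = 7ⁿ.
Comparing growth rates:
Growth-rate hierarchy: log n ≺ any polynomial ≺ any exponential cⁿ (c>1) ≺ n! ≺ nⁿ.
factorial dominates exponential base 7 asymptotically.

t(n) grows faster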